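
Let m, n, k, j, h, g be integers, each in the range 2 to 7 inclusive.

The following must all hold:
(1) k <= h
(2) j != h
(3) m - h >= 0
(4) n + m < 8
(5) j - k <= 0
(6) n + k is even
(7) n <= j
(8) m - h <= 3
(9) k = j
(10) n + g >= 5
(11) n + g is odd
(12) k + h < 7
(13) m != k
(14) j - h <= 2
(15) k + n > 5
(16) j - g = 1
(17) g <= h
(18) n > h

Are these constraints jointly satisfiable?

Unsatisfiable

Constraints 1, 5, 7, and 18 give n ≤ j, j ≤ k, k ≤ h, h < n. Chaining: n ≤ j ≤ k ≤ h < n, which forces n < n — impossible.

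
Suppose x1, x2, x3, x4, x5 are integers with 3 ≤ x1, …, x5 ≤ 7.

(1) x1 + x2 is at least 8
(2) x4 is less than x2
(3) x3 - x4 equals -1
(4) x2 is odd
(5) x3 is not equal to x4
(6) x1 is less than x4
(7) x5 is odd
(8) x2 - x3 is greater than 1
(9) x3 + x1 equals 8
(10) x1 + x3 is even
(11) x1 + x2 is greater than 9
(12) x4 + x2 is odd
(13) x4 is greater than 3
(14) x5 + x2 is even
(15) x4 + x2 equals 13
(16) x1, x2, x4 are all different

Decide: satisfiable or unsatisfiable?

Satisfiable

One satisfying assignment is x1 = 3, x2 = 7, x3 = 5, x4 = 6, x5 = 7.
For the less obvious constraints — constraint 1: x1 + x2 = 10; constraint 3: x3 - x4 = -1 — and the others hold by inspection.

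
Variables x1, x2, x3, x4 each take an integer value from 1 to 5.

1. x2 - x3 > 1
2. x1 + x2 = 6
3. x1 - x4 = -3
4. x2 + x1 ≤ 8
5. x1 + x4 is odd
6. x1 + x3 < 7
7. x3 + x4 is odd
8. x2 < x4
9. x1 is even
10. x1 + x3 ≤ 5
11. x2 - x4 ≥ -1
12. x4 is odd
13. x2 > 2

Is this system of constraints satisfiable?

Setting (x1, x2, x3, x4) = (2, 4, 2, 5) satisfies everything: constraint 1: x2 - x3 = 2; constraint 2: x1 + x2 = 6, and the others follow.

Satisfiable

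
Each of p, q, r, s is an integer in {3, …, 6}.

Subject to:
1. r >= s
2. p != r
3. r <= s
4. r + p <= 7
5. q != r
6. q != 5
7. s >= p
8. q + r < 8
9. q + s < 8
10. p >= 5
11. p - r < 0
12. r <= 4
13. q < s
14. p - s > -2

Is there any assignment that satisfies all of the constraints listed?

Unsatisfiable

From constraints 7 and 10: s ≥ p and p ≥ 5, so s ≥ 5. From constraints 1 and 12: s ≤ r and r ≤ 4, so s ≤ 4. But 4 < 5, so no value of s works.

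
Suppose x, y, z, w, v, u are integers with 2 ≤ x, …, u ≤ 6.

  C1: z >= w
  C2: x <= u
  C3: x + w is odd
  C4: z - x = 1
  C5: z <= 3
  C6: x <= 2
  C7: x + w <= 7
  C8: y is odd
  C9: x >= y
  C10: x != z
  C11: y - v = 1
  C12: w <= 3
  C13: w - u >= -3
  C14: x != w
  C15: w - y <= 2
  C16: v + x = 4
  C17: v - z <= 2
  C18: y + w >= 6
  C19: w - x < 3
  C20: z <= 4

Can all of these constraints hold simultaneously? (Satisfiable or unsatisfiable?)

From constraints 6 and 9: y ≤ x ≤ 2. From constraints 1 and 5: w ≤ z ≤ 3. Hence y + w ≤ 5. But constraint 18 requires y + w ≥ 6, and 6 > 5. Contradiction.

Unsatisfiable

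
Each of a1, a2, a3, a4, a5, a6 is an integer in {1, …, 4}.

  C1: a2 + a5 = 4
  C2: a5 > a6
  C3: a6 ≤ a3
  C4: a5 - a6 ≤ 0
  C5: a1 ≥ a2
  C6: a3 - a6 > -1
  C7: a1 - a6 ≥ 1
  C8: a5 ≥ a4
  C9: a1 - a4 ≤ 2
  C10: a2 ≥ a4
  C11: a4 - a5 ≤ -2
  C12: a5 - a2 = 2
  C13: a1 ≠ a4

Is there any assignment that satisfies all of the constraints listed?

Constraints 4, 7, 9, and 11 give a1 − a6 ≥ 1, a6 − a5 ≥ 0, a5 − a4 ≥ 2, a4 − a1 ≥ -2.
Adding all 4 inequalities: the left sides telescope to 0, and the right sides sum to 1 + 0 + 2 + (-2) = 1. So 0 ≥ 1, which is false.

Unsatisfiable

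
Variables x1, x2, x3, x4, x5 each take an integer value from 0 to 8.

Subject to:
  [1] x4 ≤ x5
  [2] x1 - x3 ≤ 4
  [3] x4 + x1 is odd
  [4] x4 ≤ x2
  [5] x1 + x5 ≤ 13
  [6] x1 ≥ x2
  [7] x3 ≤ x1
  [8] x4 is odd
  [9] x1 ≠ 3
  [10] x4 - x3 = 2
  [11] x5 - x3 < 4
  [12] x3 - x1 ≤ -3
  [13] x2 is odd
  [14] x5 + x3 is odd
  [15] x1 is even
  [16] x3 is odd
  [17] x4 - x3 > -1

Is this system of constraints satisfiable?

Satisfiable

Setting (x1, x2, x3, x4, x5) = (6, 5, 3, 5, 6) satisfies everything: constraint 2: x1 - x3 = 3; constraint 5: x1 + x5 = 12; constraint 10: x4 - x3 = 2, and the others follow.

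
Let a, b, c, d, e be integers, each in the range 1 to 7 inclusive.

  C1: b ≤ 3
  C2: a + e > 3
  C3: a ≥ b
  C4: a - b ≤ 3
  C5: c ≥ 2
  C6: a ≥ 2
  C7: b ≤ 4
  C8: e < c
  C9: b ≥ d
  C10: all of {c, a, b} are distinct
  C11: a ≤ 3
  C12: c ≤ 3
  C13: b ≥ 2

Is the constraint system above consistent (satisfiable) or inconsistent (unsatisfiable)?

Constraints 1, 5, 6, 11, 12, and 13 confine each of c, a, b to the 2 values {2, 3}.
Constraint 10 requires all 3 of them to be distinct, but only 2 values are available — impossible by the pigeonhole principle.

Unsatisfiable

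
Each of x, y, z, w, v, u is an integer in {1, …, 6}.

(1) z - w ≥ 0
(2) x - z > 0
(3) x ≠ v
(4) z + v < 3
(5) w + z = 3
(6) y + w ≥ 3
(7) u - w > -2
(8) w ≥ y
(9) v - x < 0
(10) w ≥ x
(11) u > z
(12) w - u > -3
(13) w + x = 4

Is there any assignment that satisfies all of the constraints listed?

Unsatisfiable

Constraints 1, 2, and 10 give x ≤ w, w ≤ z, z < x. Chaining: x ≤ w ≤ z < x, which forces x < x — impossible.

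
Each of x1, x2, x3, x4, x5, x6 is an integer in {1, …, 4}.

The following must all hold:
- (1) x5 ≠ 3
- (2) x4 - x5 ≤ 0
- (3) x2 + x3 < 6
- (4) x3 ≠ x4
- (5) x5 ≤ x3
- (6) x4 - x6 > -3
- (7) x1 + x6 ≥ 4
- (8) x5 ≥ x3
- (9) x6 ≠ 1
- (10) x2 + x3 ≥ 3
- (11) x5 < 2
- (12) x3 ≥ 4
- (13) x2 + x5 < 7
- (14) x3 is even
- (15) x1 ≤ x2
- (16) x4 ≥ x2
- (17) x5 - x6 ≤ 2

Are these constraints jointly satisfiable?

Unsatisfiable

From constraints 8 and 12: x5 ≥ x3 and x3 ≥ 4, so x5 ≥ 4. From constraint 11: x5 ≤ 1. But 1 < 4, so no value of x5 works.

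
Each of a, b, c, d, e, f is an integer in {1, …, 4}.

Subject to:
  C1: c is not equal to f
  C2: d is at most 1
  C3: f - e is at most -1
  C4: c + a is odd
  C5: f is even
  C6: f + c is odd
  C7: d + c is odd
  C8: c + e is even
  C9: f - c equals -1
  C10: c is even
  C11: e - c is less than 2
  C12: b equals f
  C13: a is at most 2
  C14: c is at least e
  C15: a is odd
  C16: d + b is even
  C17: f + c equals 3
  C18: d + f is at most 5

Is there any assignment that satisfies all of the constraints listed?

Unsatisfiable

Constraint 5 makes f even and constraint 10 makes c even, so f + c must be even. Constraint 6 says f + c is odd — contradiction.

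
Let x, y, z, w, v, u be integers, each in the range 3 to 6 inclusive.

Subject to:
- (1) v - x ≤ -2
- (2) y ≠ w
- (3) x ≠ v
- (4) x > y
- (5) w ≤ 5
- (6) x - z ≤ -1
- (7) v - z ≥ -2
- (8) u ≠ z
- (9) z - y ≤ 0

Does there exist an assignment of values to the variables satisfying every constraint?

Unsatisfiable

Constraints 1, 6, and 7 give z − x ≥ 1, x − v ≥ 2, v − z ≥ -2.
Adding all 3 inequalities: the left sides telescope to 0, and the right sides sum to 1 + 2 + (-2) = 1. So 0 ≥ 1, which is false.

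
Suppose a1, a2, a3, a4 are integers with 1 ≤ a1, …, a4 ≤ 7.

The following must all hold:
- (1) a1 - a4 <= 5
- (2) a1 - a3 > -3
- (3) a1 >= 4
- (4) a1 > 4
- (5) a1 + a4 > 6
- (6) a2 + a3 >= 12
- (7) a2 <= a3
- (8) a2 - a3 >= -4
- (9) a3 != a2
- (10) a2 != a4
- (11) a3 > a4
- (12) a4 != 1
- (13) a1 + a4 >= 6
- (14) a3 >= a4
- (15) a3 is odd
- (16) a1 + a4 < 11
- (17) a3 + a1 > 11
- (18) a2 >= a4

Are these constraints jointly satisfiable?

One satisfying assignment is a1 = 7, a2 = 6, a3 = 7, a4 = 2.
For the less obvious constraints — constraint 1: a1 - a4 = 5; constraint 2: a1 - a3 = 0; constraint 5: a1 + a4 = 9 — and the others hold by inspection.

Satisfiable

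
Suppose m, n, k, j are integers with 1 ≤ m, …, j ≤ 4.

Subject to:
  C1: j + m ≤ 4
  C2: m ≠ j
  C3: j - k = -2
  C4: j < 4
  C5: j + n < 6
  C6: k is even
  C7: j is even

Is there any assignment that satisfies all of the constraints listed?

The assignment m = 1, n = 1, k = 4, j = 2 works:
  constraint 1 holds since j + m = 3.
  constraint 3 holds since j - k = -2.
  constraint 5 holds since j + n = 3.
The rest check out directly.

Satisfiable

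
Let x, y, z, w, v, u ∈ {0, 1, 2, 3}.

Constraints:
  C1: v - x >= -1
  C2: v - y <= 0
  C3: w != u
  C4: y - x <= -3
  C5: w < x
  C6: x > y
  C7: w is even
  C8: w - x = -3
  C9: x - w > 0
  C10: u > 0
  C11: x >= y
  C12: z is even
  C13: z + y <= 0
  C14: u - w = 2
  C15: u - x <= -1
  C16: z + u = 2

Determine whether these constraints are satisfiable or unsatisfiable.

Unsatisfiable

Constraints 1, 2, and 4 give y − v ≥ 0, v − x ≥ -1, x − y ≥ 3.
Adding all 3 inequalities: the left sides telescope to 0, and the right sides sum to 0 + (-1) + 3 = 2. So 0 ≥ 2, which is false.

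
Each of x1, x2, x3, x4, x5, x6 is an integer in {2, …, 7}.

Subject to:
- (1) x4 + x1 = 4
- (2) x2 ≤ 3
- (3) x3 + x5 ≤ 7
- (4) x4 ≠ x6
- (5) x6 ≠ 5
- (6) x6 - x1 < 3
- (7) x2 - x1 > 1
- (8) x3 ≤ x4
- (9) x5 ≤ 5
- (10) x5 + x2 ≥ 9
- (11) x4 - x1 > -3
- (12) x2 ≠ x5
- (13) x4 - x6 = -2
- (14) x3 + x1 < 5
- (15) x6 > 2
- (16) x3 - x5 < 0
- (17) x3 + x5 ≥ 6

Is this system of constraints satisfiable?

Unsatisfiable

From constraint 9: x5 ≤ 5. From constraint 2: x2 ≤ 3. Hence x5 + x2 ≤ 8. But constraint 10 requires x5 + x2 ≥ 9, and 9 > 8. Contradiction.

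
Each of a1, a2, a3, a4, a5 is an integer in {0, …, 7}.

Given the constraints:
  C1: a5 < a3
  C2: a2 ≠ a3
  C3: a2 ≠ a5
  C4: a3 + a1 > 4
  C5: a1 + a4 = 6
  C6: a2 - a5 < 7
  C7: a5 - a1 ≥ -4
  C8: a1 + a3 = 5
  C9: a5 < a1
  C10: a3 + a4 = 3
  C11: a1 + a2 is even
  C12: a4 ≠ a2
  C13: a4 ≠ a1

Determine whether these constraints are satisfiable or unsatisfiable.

One satisfying assignment is a1 = 4, a2 = 4, a3 = 1, a4 = 2, a5 = 0.
For the less obvious constraints — constraint 4: a3 + a1 = 5; constraint 5: a1 + a4 = 6 — and the others hold by inspection.

Satisfiable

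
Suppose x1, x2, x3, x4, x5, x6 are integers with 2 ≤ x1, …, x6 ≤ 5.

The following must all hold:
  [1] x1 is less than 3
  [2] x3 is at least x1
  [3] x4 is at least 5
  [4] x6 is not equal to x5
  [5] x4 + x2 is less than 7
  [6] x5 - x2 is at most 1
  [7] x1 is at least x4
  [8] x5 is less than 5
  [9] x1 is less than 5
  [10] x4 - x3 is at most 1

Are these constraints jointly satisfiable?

From constraints 3 and 7: x1 ≥ x4 and x4 ≥ 5, so x1 ≥ 5. From constraint 1: x1 ≤ 2. But 2 < 5, so no value of x1 works.

Unsatisfiable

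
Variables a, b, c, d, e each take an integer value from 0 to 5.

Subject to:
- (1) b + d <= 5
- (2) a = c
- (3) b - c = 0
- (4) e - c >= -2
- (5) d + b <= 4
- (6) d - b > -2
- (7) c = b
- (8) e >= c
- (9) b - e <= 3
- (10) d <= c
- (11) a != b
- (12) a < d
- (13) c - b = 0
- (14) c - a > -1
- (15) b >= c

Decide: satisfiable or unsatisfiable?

From constraints 2 and 7, a = c = b, so a = b. But constraint 11 says a ≠ b. Contradiction.

Unsatisfiable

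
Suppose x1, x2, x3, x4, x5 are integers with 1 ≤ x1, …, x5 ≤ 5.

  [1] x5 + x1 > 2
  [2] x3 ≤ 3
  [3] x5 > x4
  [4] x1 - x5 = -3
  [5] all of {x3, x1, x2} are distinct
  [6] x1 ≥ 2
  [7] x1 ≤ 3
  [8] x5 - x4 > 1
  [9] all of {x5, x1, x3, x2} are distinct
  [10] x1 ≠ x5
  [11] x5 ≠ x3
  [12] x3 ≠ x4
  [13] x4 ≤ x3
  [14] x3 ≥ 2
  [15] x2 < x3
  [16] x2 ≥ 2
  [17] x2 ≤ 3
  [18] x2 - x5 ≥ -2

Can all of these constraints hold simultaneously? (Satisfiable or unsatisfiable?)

Constraints 2, 6, 7, 14, 16, and 17 confine each of x3, x1, x2 to the 2 values {2, 3}.
Constraint 5 requires all 3 of them to be distinct, but only 2 values are available — impossible by the pigeonhole principle.

Unsatisfiable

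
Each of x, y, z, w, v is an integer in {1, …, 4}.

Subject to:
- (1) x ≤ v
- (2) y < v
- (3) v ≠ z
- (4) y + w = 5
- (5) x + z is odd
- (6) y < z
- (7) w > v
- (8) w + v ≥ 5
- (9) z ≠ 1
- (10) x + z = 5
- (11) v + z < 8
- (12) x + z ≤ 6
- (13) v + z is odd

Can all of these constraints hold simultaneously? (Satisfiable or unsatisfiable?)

Take x = 1, y = 1, z = 4, w = 4, v = 3. Then constraint 4: y + w = 5; constraint 8: w + v = 7; constraint 10: x + z = 5, and every other listed constraint is also met.

Satisfiable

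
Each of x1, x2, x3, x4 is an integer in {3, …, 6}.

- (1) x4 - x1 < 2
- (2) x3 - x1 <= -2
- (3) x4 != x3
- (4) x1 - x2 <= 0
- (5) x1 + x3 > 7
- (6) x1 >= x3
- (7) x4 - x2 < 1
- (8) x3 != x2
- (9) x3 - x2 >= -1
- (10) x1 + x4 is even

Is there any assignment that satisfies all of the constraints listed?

Constraints 2, 4, and 9 give x3 − x2 ≥ -1, x2 − x1 ≥ 0, x1 − x3 ≥ 2.
Adding all 3 inequalities: the left sides telescope to 0, and the right sides sum to (-1) + 0 + 2 = 1. So 0 ≥ 1, which is false.

Unsatisfiable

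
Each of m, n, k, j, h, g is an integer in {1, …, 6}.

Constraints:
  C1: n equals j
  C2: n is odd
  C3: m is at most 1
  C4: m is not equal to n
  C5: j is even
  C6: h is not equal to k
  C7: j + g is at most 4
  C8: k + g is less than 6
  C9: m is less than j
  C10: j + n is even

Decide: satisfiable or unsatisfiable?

Constraint 5 makes j even and constraint 2 makes n odd, so j + n must be odd. Constraint 10 says j + n is even — contradiction.

Unsatisfiable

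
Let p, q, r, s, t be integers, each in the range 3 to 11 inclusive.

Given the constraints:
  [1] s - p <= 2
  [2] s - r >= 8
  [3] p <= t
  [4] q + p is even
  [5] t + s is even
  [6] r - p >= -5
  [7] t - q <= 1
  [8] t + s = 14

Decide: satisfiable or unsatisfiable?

Unsatisfiable

Constraints 1, 2, and 6 give r − p ≥ -5, p − s ≥ -2, s − r ≥ 8.
Adding all 3 inequalities: the left sides telescope to 0, and the right sides sum to (-5) + (-2) + 8 = 1. So 0 ≥ 1, which is false.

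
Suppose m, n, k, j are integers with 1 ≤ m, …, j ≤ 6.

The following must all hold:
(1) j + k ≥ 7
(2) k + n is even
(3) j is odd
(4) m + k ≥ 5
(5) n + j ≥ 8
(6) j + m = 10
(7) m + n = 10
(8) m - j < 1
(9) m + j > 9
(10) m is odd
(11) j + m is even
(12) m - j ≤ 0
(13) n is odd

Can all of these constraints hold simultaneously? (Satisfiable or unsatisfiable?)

Satisfiable

Take m = 5, n = 5, k = 3, j = 5. Then constraint 1: j + k = 8; constraint 4: m + k = 8, and every other listed constraint is also met.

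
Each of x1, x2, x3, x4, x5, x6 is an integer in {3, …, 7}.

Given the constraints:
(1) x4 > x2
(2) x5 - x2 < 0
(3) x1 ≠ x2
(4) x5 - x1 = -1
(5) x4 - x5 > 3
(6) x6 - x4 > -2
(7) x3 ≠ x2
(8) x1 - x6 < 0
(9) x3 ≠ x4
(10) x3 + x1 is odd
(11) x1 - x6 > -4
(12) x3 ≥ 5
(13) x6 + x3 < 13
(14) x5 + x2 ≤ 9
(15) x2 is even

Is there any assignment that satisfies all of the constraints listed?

Try x1 = 4, x2 = 6, x3 = 5, x4 = 7, x5 = 3, x6 = 7.
Check constraint 2: x5 - x2 = -3; constraint 4: x5 - x1 = -1; constraint 5: x4 - x5 = 4. The remaining constraints are straightforward to verify.

Satisfiable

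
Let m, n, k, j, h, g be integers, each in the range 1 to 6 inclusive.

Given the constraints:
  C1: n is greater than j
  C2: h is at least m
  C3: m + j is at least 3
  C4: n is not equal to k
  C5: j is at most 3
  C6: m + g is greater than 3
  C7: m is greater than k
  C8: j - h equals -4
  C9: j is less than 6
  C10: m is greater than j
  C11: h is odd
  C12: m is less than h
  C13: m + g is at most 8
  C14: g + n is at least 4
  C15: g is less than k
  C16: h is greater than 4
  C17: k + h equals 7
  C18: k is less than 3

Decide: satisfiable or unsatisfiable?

Try m = 4, n = 5, k = 2, j = 1, h = 5, g = 1.
Check constraint 3: m + j = 5; constraint 6: m + g = 5. The remaining constraints are straightforward to verify.

Satisfiable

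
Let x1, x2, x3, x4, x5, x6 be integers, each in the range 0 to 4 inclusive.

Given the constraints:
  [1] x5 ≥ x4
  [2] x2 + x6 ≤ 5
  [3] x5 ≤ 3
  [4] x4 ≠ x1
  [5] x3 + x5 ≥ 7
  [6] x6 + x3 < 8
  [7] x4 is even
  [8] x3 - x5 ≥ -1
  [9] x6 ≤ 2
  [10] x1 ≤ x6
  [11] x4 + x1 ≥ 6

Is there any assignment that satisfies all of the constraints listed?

From constraints 1 and 3: x4 ≤ x5 ≤ 3. From constraints 9 and 10: x1 ≤ x6 ≤ 2. Hence x4 + x1 ≤ 5. But constraint 11 requires x4 + x1 ≥ 6, and 6 > 5. Contradiction.

Unsatisfiable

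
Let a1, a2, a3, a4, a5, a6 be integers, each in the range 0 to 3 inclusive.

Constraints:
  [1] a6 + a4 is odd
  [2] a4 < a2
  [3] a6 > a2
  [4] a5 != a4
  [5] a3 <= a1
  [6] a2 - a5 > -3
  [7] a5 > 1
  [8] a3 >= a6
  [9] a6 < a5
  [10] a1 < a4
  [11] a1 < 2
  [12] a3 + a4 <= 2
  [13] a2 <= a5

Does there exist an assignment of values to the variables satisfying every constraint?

Constraints 2, 3, 5, 8, and 10 give a3 ≤ a1, a1 < a4, a4 < a2, a2 < a6, a6 ≤ a3. Chaining: a3 ≤ a1 < a4 < a2 < a6 ≤ a3, which forces a3 < a3 — impossible.

Unsatisfiable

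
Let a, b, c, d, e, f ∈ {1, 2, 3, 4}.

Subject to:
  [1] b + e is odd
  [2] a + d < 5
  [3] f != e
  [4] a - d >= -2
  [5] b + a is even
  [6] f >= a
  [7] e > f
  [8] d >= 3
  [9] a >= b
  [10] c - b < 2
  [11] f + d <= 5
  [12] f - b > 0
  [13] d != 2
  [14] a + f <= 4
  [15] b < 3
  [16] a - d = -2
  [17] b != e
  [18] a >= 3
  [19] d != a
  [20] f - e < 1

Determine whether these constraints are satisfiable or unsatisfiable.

Unsatisfiable

From constraints 6 and 18: f ≥ a ≥ 3. From constraint 8: d ≥ 3. Hence f + d ≥ 6. But constraint 11 requires f + d ≤ 5, and 5 < 6. Contradiction.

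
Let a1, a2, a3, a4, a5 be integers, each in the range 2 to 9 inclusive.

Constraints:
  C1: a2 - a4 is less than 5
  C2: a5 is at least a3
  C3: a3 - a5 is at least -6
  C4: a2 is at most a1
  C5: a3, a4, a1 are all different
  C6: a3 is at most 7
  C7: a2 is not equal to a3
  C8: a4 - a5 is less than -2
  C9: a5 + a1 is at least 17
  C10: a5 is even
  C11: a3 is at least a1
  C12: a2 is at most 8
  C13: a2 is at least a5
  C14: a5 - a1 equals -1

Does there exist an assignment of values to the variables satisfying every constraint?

Unsatisfiable

From constraints 12 and 13: a5 ≤ a2 ≤ 8. From constraints 6 and 11: a1 ≤ a3 ≤ 7. Hence a5 + a1 ≤ 15. But constraint 9 requires a5 + a1 ≥ 17, and 17 > 15. Contradiction.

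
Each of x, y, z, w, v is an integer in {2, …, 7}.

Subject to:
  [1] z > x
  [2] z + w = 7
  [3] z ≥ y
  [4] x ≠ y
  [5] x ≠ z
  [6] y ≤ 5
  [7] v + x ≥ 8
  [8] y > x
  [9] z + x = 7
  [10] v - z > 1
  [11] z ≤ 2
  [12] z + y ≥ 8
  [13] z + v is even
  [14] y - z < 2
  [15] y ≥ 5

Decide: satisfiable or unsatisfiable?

From constraint 15: y ≥ 5. From constraints 3 and 11: y ≤ z and z ≤ 2, so y ≤ 2. But 2 < 5, so no value of y works.

Unsatisfiable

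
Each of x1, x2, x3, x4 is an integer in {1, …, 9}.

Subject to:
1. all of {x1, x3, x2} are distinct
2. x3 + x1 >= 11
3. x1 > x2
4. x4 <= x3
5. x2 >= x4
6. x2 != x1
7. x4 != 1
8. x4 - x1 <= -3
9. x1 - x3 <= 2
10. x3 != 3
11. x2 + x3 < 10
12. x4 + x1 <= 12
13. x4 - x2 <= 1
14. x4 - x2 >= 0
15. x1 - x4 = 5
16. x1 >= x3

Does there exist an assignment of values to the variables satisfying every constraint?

The assignment x1 = 7, x2 = 2, x3 = 6, x4 = 2 works:
  constraint 2 holds since x3 + x1 = 13.
  constraint 8 holds since x4 - x1 = -5.
The rest check out directly.

Satisfiable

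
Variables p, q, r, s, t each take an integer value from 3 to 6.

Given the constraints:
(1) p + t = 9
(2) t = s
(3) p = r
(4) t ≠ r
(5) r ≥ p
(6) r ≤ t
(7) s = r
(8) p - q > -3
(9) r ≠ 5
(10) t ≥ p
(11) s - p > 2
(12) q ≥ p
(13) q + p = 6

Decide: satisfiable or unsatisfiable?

Unsatisfiable

From constraints 2 and 7, t = s = r, so t = r. But constraint 4 says t ≠ r. Contradiction.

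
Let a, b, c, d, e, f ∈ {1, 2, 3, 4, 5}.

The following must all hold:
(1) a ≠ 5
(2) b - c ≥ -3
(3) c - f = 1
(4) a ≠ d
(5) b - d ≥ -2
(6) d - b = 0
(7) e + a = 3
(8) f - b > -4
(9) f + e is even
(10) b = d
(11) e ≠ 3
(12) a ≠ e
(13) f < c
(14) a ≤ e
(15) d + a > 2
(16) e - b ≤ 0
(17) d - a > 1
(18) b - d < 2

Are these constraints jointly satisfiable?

The assignment a = 1, b = 3, c = 3, d = 3, e = 2, f = 2 works:
  constraint 2 holds since b - c = 0.
  constraint 3 holds since c - f = 1.
The rest check out directly.

Satisfiable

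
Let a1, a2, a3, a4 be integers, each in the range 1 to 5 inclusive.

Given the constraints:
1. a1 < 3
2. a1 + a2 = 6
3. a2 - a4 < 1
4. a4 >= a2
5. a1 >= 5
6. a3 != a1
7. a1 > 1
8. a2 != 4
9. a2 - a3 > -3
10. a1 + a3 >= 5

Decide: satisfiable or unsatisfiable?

Unsatisfiable

From constraint 5: a1 ≥ 5. From constraint 1: a1 ≤ 2. But 2 < 5, so no value of a1 works.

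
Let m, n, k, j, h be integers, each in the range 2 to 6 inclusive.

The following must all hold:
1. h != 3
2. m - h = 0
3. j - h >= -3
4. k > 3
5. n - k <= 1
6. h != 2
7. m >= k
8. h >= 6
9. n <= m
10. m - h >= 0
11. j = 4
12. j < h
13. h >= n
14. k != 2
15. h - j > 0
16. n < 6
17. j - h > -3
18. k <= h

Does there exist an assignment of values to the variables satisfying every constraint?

Try m = 6, n = 2, k = 4, j = 4, h = 6.
Check constraint 2: m - h = 0; constraint 3: j - h = -2; constraint 5: n - k = -2. The remaining constraints are straightforward to verify.

Satisfiable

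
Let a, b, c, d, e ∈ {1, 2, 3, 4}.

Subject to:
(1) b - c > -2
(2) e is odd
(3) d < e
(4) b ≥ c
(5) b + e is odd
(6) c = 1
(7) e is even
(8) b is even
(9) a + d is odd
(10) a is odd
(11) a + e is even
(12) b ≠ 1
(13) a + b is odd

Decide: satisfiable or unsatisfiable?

Unsatisfiable

Constraint 8 makes b even and constraint 7 makes e even, so b + e must be even. Constraint 5 says b + e is odd — contradiction.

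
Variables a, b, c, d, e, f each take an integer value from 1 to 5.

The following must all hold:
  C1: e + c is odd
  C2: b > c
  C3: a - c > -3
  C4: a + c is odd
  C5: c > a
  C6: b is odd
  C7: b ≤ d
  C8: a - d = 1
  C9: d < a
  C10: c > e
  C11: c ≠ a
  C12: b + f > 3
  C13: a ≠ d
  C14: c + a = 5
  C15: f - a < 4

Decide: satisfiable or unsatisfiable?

Unsatisfiable

Constraints 2, 5, 7, and 9 give b ≤ d, d < a, a < c, c < b. Chaining: b ≤ d < a < c < b, which forces b < b — impossible.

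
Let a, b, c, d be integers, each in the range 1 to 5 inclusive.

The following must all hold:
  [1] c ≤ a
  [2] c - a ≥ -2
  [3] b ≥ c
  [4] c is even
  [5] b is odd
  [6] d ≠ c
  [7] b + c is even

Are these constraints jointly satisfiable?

Constraint 5 makes b odd and constraint 4 makes c even, so b + c must be odd. Constraint 7 says b + c is even — contradiction.

Unsatisfiable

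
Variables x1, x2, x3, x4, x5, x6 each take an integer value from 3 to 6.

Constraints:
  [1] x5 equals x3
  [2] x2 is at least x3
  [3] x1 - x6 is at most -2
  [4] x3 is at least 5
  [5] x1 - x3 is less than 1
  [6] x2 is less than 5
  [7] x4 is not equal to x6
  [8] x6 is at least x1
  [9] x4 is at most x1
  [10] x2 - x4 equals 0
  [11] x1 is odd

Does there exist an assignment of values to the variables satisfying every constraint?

From constraints 2 and 4: x2 ≥ x3 and x3 ≥ 5, so x2 ≥ 5. From constraint 6: x2 ≤ 4. But 4 < 5, so no value of x2 works.

Unsatisfiable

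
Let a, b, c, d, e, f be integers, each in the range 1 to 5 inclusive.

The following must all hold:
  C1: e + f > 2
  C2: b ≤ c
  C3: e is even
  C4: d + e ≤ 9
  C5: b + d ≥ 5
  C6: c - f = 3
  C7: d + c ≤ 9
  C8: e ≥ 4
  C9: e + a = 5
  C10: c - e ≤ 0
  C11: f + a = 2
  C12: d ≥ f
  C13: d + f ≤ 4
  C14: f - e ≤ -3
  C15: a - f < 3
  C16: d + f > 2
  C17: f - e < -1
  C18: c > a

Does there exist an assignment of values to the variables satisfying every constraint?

One satisfying assignment is a = 1, b = 3, c = 4, d = 3, e = 4, f = 1.
For the less obvious constraints — constraint 1: e + f = 5; constraint 4: d + e = 7 — and the others hold by inspection.

Satisfiable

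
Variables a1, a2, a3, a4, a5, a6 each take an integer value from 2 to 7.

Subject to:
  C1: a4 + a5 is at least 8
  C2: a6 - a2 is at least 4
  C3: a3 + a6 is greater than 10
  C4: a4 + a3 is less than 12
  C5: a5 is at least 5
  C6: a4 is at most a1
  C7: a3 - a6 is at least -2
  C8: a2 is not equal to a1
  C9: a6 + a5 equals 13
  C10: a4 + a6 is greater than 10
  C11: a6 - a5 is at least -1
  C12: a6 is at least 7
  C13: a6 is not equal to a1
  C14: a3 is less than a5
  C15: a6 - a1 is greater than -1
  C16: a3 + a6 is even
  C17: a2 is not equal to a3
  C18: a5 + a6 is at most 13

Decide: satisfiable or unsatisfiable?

One satisfying assignment is a1 = 6, a2 = 3, a3 = 5, a4 = 4, a5 = 6, a6 = 7.
For the less obvious constraints — constraint 1: a4 + a5 = 10; constraint 2: a6 - a2 = 4 — and the others hold by inspection.

Satisfiable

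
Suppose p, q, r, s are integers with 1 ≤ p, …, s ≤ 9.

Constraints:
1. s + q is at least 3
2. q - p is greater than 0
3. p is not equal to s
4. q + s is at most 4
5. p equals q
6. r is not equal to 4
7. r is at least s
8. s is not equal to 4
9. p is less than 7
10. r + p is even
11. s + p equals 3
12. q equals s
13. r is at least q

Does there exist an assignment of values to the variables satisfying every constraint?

Unsatisfiable

From constraints 5 and 12, p = q = s, so p = s. But constraint 3 says p ≠ s. Contradiction.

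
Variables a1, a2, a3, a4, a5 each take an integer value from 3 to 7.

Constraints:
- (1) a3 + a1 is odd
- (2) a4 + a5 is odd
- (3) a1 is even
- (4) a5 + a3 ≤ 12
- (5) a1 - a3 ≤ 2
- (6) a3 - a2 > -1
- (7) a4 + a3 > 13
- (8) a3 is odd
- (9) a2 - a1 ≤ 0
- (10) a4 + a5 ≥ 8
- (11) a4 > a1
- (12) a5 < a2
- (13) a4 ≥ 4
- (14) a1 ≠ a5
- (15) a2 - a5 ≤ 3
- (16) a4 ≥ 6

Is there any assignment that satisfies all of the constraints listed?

The assignment a1 = 6, a2 = 6, a3 = 7, a4 = 7, a5 = 4 works:
  constraint 4 holds since a5 + a3 = 11.
  constraint 5 holds since a1 - a3 = -1.
The rest check out directly.

Satisfiable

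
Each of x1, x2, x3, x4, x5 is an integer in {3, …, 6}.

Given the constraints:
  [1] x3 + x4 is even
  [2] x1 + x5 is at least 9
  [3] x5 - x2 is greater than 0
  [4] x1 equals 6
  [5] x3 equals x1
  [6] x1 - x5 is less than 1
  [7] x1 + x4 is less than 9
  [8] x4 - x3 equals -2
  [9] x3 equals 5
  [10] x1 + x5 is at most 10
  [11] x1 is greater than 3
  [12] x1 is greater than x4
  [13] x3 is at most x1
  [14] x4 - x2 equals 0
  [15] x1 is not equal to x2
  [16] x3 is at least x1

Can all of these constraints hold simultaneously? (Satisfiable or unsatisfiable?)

Constraint 9 fixes x3 = 5 and constraint 4 fixes x1 = 6, but constraint 5 requires x3 = x1. Since 5 ≠ 6, contradiction.

Unsatisfiable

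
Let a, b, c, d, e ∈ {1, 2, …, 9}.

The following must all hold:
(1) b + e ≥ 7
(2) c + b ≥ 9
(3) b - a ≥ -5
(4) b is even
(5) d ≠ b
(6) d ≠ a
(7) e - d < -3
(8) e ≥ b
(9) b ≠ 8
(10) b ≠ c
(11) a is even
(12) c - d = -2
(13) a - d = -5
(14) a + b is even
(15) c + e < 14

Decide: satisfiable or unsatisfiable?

One satisfying assignment is a = 4, b = 2, c = 7, d = 9, e = 5.
For the less obvious constraints — constraint 1: b + e = 7; constraint 2: c + b = 9; constraint 3: b - a = -2 — and the others hold by inspection.

Satisfiable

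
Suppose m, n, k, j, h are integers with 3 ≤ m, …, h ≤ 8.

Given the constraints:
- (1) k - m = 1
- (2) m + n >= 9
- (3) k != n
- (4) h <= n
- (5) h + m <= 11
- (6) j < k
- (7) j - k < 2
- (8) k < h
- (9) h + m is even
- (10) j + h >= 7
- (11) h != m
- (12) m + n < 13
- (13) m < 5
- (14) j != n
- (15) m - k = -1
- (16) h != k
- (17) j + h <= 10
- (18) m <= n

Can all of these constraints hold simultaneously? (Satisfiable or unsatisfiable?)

Satisfiable

The assignment m = 3, n = 7, k = 4, j = 3, h = 5 works:
  constraint 1 holds since k - m = 1.
  constraint 2 holds since m + n = 10.
  constraint 5 holds since h + m = 8.
The rest check out directly.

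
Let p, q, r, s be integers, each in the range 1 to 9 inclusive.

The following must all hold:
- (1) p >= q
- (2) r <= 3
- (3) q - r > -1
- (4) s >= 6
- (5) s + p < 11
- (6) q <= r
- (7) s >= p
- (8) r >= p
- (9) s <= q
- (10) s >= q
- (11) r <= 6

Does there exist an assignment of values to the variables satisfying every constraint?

From constraints 4 and 9: q ≥ s and s ≥ 6, so q ≥ 6. From constraints 2 and 6: q ≤ r and r ≤ 3, so q ≤ 3. But 3 < 6, so no value of q works.

Unsatisfiable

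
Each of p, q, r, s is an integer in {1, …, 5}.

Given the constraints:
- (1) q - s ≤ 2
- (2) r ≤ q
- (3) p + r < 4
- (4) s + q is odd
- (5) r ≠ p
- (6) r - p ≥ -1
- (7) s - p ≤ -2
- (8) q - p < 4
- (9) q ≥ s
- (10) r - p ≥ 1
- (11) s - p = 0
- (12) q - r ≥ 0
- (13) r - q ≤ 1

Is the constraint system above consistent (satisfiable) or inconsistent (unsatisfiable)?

Unsatisfiable

Constraints 1, 7, 10, and 12 give p − s ≥ 2, s − q ≥ -2, q − r ≥ 0, r − p ≥ 1.
Adding all 4 inequalities: the left sides telescope to 0, and the right sides sum to 2 + (-2) + 0 + 1 = 1. So 0 ≥ 1, which is false.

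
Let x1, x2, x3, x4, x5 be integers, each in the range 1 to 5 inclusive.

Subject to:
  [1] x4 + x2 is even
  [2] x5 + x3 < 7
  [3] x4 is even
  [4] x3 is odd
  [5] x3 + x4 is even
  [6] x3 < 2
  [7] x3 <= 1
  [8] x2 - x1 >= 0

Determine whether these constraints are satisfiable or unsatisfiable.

Constraint 4 makes x3 odd and constraint 3 makes x4 even, so x3 + x4 must be odd. Constraint 5 says x3 + x4 is even — contradiction.

Unsatisfiable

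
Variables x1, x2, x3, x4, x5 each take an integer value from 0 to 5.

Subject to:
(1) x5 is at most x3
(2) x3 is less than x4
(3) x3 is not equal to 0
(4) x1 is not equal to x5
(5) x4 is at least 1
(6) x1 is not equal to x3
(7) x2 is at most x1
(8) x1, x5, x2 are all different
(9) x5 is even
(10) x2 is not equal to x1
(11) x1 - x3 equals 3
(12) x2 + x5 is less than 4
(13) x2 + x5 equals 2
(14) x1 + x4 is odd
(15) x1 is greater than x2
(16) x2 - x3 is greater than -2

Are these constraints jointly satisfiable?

Satisfiable

One satisfying assignment is x1 = 4, x2 = 2, x3 = 1, x4 = 3, x5 = 0.
For the less obvious constraints — constraint 11: x1 - x3 = 3; constraint 12: x2 + x5 = 2 — and the others hold by inspection.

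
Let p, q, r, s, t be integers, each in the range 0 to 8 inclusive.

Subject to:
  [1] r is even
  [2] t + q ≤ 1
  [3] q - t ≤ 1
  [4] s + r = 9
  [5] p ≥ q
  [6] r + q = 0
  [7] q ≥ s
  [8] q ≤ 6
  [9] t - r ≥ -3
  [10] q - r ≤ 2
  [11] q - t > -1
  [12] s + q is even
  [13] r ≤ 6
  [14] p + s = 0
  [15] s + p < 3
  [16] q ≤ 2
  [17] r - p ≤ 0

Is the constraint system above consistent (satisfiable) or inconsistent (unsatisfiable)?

Unsatisfiable

From constraints 7 and 16: s ≤ q ≤ 2. From constraint 13: r ≤ 6. Hence s + r ≤ 8. But constraint 4 requires s + r = 9, and 9 > 8. Contradiction.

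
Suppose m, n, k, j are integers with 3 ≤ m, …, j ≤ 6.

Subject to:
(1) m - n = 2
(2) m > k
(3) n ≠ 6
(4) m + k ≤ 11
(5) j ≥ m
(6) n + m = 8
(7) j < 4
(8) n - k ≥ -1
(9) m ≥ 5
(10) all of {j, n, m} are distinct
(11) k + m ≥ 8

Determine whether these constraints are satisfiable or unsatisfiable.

From constraints 5 and 9: j ≥ m and m ≥ 5, so j ≥ 5. From constraint 7: j ≤ 3. But 3 < 5, so no value of j works.

Unsatisfiable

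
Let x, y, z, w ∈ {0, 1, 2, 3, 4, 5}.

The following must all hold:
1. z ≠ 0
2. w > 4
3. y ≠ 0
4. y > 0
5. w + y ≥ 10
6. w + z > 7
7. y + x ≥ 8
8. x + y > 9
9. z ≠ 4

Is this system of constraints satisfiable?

Take x = 5, y = 5, z = 5, w = 5. Then constraint 5: w + y = 10; constraint 6: w + z = 10; constraint 7: y + x = 10, and every other listed constraint is also met.

Satisfiable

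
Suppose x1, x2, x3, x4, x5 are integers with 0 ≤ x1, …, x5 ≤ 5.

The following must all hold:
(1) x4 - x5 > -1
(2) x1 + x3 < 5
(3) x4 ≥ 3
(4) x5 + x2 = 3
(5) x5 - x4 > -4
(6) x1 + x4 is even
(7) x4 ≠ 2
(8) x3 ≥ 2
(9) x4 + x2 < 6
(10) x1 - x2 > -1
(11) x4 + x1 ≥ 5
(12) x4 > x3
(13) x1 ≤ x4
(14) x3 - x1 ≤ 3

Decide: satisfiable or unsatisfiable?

Satisfiable

The assignment x1 = 1, x2 = 0, x3 = 3, x4 = 5, x5 = 3 works:
  constraint 1 holds since x4 - x5 = 2.
  constraint 2 holds since x1 + x3 = 4.
The rest check out directly.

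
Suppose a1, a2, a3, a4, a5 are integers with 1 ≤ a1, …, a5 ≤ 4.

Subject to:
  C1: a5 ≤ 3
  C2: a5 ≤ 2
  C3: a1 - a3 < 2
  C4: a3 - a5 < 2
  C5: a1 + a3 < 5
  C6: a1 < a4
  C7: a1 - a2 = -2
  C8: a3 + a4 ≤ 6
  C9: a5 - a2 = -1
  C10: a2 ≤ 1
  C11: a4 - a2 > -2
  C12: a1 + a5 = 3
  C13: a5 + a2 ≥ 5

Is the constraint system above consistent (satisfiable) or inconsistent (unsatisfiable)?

From constraint 2: a5 ≤ 2. From constraint 10: a2 ≤ 1. Hence a5 + a2 ≤ 3. But constraint 13 requires a5 + a2 ≥ 5, and 5 > 3. Contradiction.

Unsatisfiable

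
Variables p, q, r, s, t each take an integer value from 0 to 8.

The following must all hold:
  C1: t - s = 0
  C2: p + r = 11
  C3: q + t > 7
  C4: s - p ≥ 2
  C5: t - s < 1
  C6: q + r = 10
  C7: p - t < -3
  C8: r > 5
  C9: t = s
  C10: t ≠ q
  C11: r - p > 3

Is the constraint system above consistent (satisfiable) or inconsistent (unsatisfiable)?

Setting (p, q, r, s, t) = (3, 2, 8, 7, 7) satisfies everything: constraint 1: t - s = 0; constraint 2: p + r = 11; constraint 3: q + t = 9, and the others follow.

Satisfiable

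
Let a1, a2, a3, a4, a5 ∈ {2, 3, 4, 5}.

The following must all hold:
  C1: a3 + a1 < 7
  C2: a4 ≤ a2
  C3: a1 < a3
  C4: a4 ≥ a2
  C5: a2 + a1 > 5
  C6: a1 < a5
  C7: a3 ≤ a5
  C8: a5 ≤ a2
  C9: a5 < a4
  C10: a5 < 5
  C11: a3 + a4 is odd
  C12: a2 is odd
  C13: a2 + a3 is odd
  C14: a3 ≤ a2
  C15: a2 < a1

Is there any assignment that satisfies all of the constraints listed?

Constraints 2, 3, 7, 9, and 15 give a2 < a1, a1 < a3, a3 ≤ a5, a5 < a4, a4 ≤ a2. Chaining: a2 < a1 < a3 ≤ a5 < a4 ≤ a2, which forces a2 < a2 — impossible.

Unsatisfiable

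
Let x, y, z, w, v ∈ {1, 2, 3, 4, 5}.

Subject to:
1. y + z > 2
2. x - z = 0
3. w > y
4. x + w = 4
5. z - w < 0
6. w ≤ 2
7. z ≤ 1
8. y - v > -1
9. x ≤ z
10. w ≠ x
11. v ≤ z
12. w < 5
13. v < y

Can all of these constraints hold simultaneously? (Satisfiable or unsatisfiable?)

Unsatisfiable

From constraints 7 and 9: x ≤ z ≤ 1. From constraint 6: w ≤ 2. Hence x + w ≤ 3. But constraint 4 requires x + w = 4, and 4 > 3. Contradiction.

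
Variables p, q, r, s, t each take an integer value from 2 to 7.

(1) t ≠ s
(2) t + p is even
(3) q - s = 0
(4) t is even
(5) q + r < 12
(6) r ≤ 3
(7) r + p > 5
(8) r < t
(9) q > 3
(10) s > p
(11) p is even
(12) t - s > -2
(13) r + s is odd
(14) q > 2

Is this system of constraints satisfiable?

Satisfiable

Try p = 6, q = 7, r = 2, s = 7, t = 6.
Check constraint 3: q - s = 0; constraint 5: q + r = 9; constraint 7: r + p = 8. The remaining constraints are straightforward to verify.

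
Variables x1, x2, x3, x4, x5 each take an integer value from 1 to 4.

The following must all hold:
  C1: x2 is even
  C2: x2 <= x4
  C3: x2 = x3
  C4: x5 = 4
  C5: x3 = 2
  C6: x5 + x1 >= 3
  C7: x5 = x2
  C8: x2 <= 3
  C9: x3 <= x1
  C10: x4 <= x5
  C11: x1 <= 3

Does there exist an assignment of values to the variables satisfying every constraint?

Constraint 4 fixes x5 = 4 and constraint 5 fixes x3 = 2. Constraints 3 and 7 give x5 = x2 = x3, so x5 = x3. But 4 ≠ 2 — contradiction.

Unsatisfiable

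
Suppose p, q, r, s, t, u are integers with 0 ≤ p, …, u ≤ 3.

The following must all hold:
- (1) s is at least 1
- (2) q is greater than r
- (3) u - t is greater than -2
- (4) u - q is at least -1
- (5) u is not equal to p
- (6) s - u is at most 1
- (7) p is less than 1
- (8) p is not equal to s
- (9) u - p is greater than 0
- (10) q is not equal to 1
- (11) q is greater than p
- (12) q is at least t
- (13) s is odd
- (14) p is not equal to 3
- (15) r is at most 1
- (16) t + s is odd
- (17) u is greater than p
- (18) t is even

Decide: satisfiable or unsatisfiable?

Satisfiable

Setting (p, q, r, s, t, u) = (0, 2, 0, 3, 2, 3) satisfies everything: constraint 3: u - t = 1; constraint 4: u - q = 1, and the others follow.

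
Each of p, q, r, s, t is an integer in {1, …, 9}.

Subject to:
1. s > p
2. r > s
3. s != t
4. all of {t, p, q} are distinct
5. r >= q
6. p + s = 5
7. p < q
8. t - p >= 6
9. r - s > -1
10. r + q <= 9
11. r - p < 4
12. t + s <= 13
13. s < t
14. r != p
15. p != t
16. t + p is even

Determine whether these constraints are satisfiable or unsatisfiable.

Satisfiable

The assignment p = 2, q = 4, r = 4, s = 3, t = 8 works:
  constraint 6 holds since p + s = 5.
  constraint 8 holds since t - p = 6.
The rest check out directly.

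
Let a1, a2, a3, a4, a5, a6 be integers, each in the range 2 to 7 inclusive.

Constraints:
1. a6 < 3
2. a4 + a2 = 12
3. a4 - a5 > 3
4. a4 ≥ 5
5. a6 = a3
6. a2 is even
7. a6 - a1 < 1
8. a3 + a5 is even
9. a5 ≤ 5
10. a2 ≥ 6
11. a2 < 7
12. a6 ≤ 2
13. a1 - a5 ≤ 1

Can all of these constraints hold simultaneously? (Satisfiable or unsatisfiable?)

Satisfiable

The assignment a1 = 2, a2 = 6, a3 = 2, a4 = 6, a5 = 2, a6 = 2 works:
  constraint 2 holds since a4 + a2 = 12.
  constraint 3 holds since a4 - a5 = 4.
  constraint 7 holds since a6 - a1 = 0.
The rest check out directly.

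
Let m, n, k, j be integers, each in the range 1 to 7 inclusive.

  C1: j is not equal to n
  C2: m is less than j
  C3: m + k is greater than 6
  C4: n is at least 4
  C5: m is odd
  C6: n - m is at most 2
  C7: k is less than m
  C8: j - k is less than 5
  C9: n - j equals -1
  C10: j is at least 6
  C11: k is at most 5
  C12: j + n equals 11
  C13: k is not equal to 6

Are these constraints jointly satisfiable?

Satisfiable

One satisfying assignment is m = 5, n = 5, k = 3, j = 6.
For the less obvious constraints — constraint 3: m + k = 8; constraint 6: n - m = 0 — and the others hold by inspection.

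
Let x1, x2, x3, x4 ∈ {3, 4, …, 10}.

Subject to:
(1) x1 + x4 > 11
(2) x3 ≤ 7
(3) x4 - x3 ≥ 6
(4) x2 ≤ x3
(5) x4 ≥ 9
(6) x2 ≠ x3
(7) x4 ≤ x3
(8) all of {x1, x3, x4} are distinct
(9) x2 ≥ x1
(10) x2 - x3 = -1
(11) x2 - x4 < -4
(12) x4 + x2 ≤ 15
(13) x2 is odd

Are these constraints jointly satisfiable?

Unsatisfiable

From constraint 5: x4 ≥ 9. From constraints 2 and 7: x4 ≤ x3 and x3 ≤ 7, so x4 ≤ 7. But 7 < 9, so no value of x4 works.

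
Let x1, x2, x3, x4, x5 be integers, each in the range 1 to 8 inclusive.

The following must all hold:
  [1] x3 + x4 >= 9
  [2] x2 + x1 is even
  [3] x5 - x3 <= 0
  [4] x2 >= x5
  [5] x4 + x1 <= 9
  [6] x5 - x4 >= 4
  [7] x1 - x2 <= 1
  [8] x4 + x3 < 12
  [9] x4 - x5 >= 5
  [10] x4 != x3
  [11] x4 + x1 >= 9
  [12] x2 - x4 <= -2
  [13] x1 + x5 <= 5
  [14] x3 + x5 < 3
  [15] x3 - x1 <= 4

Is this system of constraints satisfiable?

Constraints 3, 6, 7, 12, and 15 give x2 − x1 ≥ -1, x1 − x3 ≥ -4, x3 − x5 ≥ 0, x5 − x4 ≥ 4, x4 − x2 ≥ 2.
Adding all 5 inequalities: the left sides telescope to 0, and the right sides sum to (-1) + (-4) + 0 + 4 + 2 = 1. So 0 ≥ 1, which is false.

Unsatisfiable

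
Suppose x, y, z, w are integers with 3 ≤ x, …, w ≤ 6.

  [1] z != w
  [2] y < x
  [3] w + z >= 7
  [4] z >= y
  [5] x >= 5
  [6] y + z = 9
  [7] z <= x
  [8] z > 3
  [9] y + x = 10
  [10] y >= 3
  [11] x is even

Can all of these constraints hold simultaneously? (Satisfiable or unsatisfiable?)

Setting (x, y, z, w) = (6, 4, 5, 4) satisfies everything: constraint 3: w + z = 9; constraint 6: y + z = 9, and the others follow.

Satisfiable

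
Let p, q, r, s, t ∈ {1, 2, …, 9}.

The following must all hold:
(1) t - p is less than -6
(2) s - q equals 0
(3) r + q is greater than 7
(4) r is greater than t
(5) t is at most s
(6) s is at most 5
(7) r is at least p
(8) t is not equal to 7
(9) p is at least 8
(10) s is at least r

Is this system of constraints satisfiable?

Unsatisfiable

From constraints 7 and 9: r ≥ p and p ≥ 8, so r ≥ 8. From constraints 6 and 10: r ≤ s and s ≤ 5, so r ≤ 5. But 5 < 8, so no value of r works.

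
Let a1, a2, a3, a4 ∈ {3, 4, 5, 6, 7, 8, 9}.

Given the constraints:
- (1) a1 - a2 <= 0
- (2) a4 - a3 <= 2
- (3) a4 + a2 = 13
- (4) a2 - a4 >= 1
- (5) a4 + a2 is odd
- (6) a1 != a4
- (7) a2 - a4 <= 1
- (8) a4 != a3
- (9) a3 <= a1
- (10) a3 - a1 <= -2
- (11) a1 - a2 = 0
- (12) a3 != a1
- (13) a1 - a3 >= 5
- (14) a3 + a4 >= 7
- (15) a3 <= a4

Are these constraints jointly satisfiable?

Constraints 1, 2, 7, and 13 give a3 − a4 ≥ -2, a4 − a2 ≥ -1, a2 − a1 ≥ 0, a1 − a3 ≥ 5.
Adding all 4 inequalities: the left sides telescope to 0, and the right sides sum to (-2) + (-1) + 0 + 5 = 2. So 0 ≥ 2, which is false.

Unsatisfiable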